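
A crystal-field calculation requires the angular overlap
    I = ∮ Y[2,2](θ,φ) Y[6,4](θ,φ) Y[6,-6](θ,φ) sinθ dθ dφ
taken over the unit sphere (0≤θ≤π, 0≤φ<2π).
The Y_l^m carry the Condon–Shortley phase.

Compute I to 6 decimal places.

-0.076075

Checks pass: Σm=0; 14 even; l₃=6∈[4,8].
(2·2+1)(2·6+1)(2·6+1) = 845
Δ: 2! 2! 10! / 15! → 1/90090
sum: t=0:+1/69120 t=1:−1/14400 t=2:+1/69120 = -7/172800
3j²(2 6 6; 0 0 0) = Δ·Π!·Σ² = 14/715  (sign -1)
sum: t=0:+1/14515200 = 1/14515200
3j²(2 6 6; 2 4 -6) = Δ·Π!·Σ² = 2/455  (sign +1)
combine: 4πI² = 845·14/715·2/455 = 4/55
take √, sign -1: I = -0.07607531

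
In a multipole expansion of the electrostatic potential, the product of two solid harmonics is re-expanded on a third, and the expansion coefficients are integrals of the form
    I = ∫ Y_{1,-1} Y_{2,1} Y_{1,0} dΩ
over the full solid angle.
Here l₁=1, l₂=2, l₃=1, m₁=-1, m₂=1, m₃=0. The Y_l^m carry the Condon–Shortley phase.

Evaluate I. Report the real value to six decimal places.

Checks pass: Σm=0; 4 even; l₃=1∈[1,3].
(2·1+1)(2·2+1)(2·1+1) = 45
Δ: 2! 0! 2! / 5! → 1/30
sum: t=1:−1/1 = -1/1
3j²(1 2 1; 0 0 0) = Δ·Π!·Σ² = 2/15  (sign +1)
sum: t=2:+1/2 = 1/2
3j²(1 2 1; -1 1 0) = Δ·Π!·Σ² = 1/10  (sign -1)
combine: 4πI² = 45·2/15·1/10 = 3/5
take √, sign -1: I = -0.21850969

-0.218510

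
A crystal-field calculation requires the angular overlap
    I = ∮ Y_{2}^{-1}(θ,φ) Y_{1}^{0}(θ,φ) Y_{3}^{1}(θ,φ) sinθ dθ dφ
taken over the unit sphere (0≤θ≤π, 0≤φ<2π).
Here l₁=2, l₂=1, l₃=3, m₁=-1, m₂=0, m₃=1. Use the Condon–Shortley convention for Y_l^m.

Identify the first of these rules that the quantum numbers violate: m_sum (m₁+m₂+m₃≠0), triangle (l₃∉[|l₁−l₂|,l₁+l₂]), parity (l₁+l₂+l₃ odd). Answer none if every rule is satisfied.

Σmᵢ = 0  ✓
l₃∈[|l₁−l₂|,l₁+l₂]=[1,3], have l₃=3  ✓
Σlᵢ = 6 ⇒ even  ✓

none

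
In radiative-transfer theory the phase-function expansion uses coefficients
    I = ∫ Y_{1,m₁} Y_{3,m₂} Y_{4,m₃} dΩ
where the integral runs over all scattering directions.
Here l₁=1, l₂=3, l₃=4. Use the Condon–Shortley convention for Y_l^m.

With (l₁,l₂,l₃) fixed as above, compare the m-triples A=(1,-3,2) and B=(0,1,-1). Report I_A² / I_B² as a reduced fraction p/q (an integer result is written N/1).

Same 1,3,4: normalisation and zero-m 3j drop out of the ratio.
A: Δ: 0! 2! 6! / 9! → 1/252; sum: t=0:+1/1440 = 1/1440; 3j²(1 3 4; 1 -3 2) = Δ·Π!·Σ² = 1/252  (sign +1)
B: Δ: 0! 2! 6! / 9! → 1/252; sum: t=0:+1/48 = 1/48; 3j²(1 3 4; 0 1 -1) = Δ·Π!·Σ² = 5/84  (sign -1)
I_A²/I_B² = (1/252)/(5/84) = 1/15

1/15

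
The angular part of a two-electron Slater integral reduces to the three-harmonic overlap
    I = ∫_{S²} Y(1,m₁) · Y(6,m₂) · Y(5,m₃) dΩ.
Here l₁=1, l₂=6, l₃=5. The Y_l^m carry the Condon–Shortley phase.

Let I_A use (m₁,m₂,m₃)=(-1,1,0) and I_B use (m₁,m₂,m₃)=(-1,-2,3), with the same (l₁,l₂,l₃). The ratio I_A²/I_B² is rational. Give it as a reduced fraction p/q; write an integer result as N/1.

Same 1,6,5: normalisation and zero-m 3j drop out of the ratio.
A: Δ: 2! 0! 10! / 13! → 1/858; sum: t=2:+1/28800 = 1/28800; 3j²(1 6 5; -1 1 0) = Δ·Π!·Σ² = 7/286  (sign -1)
B: Δ: 2! 0! 10! / 13! → 1/858; sum: t=2:+1/161280 = 1/161280; 3j²(1 6 5; -1 -2 3) = Δ·Π!·Σ² = 1/143  (sign +1)
I_A²/I_B² = (7/286)/(1/143) = 7/2

7/2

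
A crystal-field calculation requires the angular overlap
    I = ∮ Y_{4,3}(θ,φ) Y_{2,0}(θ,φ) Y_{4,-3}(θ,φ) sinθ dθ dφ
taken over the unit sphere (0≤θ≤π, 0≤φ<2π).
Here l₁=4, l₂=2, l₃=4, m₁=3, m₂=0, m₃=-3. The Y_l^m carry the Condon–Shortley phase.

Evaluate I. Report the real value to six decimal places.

Rules hold: Σm=0, L=10 even, 2≤4≤6.
N = 9·5·9 = 405
Δ = 2!·6!·2!/11! = 1/13860
Racah Σ t=0..2: t=0:+1/192 t=1:−1/36 t=2:+1/192 = -5/288
⇒ 3j(4 2 4; 0 0 0)² = 20/693, sgn -1
Racah Σ t=0..1: t=0:+1/480 t=1:−1/720 = 1/1440
⇒ 3j(4 2 4; 3 0 -3)² = 7/1980, sgn -1
4πI² = N·(3j₀)²·(3jₘ)² = 5/121
I = +1·√(0.0413223/4π) = 0.05734392

0.057344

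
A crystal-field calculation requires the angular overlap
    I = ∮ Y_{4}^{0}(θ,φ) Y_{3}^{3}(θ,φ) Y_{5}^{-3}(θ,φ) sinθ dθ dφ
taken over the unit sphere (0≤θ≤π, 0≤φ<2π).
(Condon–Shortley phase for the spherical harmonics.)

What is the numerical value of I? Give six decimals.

0.196280

m-sum 0 ✓  L=12 even ✓  1≤5≤7 ✓
Π(2lᵢ+1) = 9×7×11 = 693
triangle coeff Δ(4,3,5) = 1/180180
Σ_t [0,2]: t=0:+1/576 t=1:−1/144 t=2:+1/576 = -1/288
(3j)²=20/1001 [(4 3 5; 0 0 0)], sign=+1
Σ_t [2,2]: t=2:+1/2304 = 1/2304
(3j)²=5/143 [(4 3 5; 0 3 -3)], sign=+1
⇒ 4πI² = 900/1859
I = (+1)√(900/1859/(4π)) = 0.19628026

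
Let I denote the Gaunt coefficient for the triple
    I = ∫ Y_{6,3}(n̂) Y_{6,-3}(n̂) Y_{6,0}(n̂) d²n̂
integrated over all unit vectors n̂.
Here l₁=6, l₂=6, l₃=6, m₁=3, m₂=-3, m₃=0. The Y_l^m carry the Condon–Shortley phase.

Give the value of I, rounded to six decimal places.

0.123095

Rules hold: Σm=0, L=18 even, 0≤6≤12.
N = 13·13·13 = 2197
Δ = 6!·6!·6!/19! = 1/325909584
Racah Σ t=0..6: t=0:+1/373248000 t=1:−1/1728000 t=2:+1/110592 t=3:−1/46656 t=4:+1/110592 t=5:−1/1728000 t=6:+1/373248000 = -7/1555200
⇒ 3j(6 6 6; 0 0 0)² = 400/46189, sgn -1
Racah Σ t=0..3: t=0:+1/933120 t=1:−1/276480 t=2:+1/691200 t=3:−1/18662400 = -43/37324800
⇒ 3j(6 6 6; 3 -3 0)² = 1849/184756, sgn -1
4πI² = N·(3j₀)²·(3jₘ)² = 2403700/12623809
I = +1·√(0.19041/4π) = 0.12309488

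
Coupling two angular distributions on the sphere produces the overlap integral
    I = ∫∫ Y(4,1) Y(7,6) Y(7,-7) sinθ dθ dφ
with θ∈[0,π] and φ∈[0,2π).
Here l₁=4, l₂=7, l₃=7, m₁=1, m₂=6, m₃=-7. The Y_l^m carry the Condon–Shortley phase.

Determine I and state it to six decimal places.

0.197290

m-sum 0 ✓  L=18 even ✓  3≤7≤11 ✓
Π(2lᵢ+1) = 9×15×15 = 2025
triangle coeff Δ(4,7,7) = 1/58198140
Σ_t [0,4]: t=0:+1/17418240 t=1:−1/622080 t=2:+1/230400 t=3:−1/622080 t=4:+1/17418240 = 1/806400
(3j)²=2268/230945 [(4 7 7; 0 0 0)], sign=-1
Σ_t [3,3]: t=3:−1/522547200 = -1/522547200
(3j)²=143/5814 [(4 7 7; 1 6 -7)], sign=-1
⇒ 4πI² = 51030/104329
I = (+1)√(51030/104329/(4π)) = 0.19729012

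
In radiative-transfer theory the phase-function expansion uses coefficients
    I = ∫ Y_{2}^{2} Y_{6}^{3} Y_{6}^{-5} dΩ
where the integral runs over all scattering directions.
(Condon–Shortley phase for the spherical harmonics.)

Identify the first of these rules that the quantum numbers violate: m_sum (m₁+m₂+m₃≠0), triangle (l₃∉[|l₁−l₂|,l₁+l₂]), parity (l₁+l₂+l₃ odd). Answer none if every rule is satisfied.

none

m₁+m₂+m₃ = 2 + 3 − 5 = 0  ✓
triangle: |2−6|=4 ≤ l₃=6 ≤ 2+6=8  ✓
parity: l₁+l₂+l₃ = 14 is even  ✓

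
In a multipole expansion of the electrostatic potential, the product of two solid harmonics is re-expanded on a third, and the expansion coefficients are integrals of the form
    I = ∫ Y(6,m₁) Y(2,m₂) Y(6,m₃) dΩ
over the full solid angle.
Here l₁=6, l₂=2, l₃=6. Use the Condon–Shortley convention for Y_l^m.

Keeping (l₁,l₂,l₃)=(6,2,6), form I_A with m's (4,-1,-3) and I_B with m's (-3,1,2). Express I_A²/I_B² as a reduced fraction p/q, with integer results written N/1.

Same 6,2,6: normalisation and zero-m 3j drop out of the ratio.
A: Δ: 2! 10! 2! / 15! → 1/90090; sum: t=0:+1/161280 t=1:−1/725760 = 1/207360; 3j²(6 2 6; 4 -1 -3) = Δ·Π!·Σ² = 7/286  (sign -1)
B: Δ: 2! 10! 2! / 15! → 1/90090; sum: t=1:−1/161280 t=2:+1/60480 = 1/96768; 3j²(6 2 6; -3 1 2) = Δ·Π!·Σ² = 15/1001  (sign +1)
I_A²/I_B² = (7/286)/(15/1001) = 49/30

49/30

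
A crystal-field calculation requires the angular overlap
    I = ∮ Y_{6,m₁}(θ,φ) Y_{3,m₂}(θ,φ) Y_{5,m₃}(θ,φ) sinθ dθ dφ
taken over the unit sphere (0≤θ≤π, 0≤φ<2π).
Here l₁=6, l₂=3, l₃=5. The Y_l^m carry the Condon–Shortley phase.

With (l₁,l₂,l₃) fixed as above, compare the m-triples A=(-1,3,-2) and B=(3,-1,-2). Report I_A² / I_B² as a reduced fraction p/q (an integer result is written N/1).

Same 6,3,5: normalisation and zero-m 3j drop out of the ratio.
A: Δ: 4! 8! 2! / 15! → 1/675675; sum: t=4:+1/34560 = 1/34560; 3j²(6 3 5; -1 3 -2) = Δ·Π!·Σ² = 7/429  (sign -1)
B: Δ: 4! 8! 2! / 15! → 1/675675; sum: t=0:+1/34560 t=1:−1/8640 t=2:+1/40320 = -1/16128; 3j²(6 3 5; 3 -1 -2) = Δ·Π!·Σ² = 18/1001  (sign +1)
I_A²/I_B² = (7/429)/(18/1001) = 49/54

49/54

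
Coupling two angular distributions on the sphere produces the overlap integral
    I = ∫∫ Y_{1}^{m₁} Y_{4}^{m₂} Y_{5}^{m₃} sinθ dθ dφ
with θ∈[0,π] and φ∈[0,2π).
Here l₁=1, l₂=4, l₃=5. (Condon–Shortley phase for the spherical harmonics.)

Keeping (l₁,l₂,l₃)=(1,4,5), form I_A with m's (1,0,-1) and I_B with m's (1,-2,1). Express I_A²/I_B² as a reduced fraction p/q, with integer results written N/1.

Same 1,4,5: normalisation and zero-m 3j drop out of the ratio.
A: Δ: 0! 2! 8! / 11! → 1/495; sum: t=0:+1/1152 = 1/1152; 3j²(1 4 5; 1 0 -1) = Δ·Π!·Σ² = 1/33  (sign +1)
B: Δ: 0! 2! 8! / 11! → 1/495; sum: t=0:+1/2880 = 1/2880; 3j²(1 4 5; 1 -2 1) = Δ·Π!·Σ² = 2/165  (sign +1)
I_A²/I_B² = (1/33)/(2/165) = 5/2

5/2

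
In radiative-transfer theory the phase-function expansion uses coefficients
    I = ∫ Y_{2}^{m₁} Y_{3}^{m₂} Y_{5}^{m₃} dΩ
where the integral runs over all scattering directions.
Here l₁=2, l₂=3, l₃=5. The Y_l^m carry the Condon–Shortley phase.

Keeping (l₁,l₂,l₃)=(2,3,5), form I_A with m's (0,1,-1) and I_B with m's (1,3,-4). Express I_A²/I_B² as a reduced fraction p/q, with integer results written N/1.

15/14

l's match ⇒ only the (l;m) 3-j factors differ between A and B.
A: triangle coeff Δ(2,3,5) = 1/2310; Σ_t [0,0]: t=0:+1/192 = 1/192; (3j)²=3/77 [(2 3 5; 0 1 -1)], sign=+1
B: triangle coeff Δ(2,3,5) = 1/2310; Σ_t [0,0]: t=0:+1/4320 = 1/4320; (3j)²=2/55 [(2 3 5; 1 3 -4)], sign=-1
I_A²/I_B² = (3/77)/(2/55) = 15/14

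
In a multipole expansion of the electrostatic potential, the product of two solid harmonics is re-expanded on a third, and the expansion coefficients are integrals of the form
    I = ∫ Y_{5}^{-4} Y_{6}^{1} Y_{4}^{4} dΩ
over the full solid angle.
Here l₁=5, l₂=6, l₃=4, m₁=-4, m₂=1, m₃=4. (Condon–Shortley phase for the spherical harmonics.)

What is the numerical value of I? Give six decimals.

0.000000

-4 + 1 + 4 = 1 ≠ 0: azimuthal integral kills it; I = 0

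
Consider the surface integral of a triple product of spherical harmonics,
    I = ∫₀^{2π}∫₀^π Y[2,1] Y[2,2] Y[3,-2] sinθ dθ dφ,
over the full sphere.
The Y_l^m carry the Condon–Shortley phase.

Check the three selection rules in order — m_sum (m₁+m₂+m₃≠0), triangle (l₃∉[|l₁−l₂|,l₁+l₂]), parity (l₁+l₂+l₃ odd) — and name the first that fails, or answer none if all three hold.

m_sum

Σmᵢ = 1  ✗
l₃∈[|l₁−l₂|,l₁+l₂]=[0,4], have l₃=3
Σlᵢ = 7 ⇒ odd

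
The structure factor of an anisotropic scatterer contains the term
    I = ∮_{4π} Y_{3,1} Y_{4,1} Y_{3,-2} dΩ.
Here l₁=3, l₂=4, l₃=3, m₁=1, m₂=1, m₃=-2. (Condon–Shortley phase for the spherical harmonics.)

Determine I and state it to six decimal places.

Checks pass: Σm=0; 10 even; l₃=3∈[1,7].
(2·3+1)(2·4+1)(2·3+1) = 441
Δ: 4! 2! 4! / 11! → 1/34650
sum: t=1:−1/72 t=2:+1/16 t=3:−1/72 = 5/144
3j²(3 4 3; 0 0 0) = Δ·Π!·Σ² = 2/77  (sign -1)
sum: t=1:−1/144 t=2:+1/48 = 1/72
3j²(3 4 3; 1 1 -2) = Δ·Π!·Σ² = 16/693  (sign -1)
combine: 4πI² = 441·2/77·16/693 = 32/121
take √, sign +1: I = 0.14506992

0.145070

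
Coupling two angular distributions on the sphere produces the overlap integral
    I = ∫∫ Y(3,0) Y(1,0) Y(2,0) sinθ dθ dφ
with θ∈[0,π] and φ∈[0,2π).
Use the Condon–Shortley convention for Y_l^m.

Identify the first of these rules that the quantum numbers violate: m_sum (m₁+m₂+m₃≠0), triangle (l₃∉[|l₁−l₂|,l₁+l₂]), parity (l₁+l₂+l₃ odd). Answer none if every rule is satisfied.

m₁+m₂+m₃ = 0 + 0 + 0 = 0  ✓
triangle: |3−1|=2 ≤ l₃=2 ≤ 3+1=4  ✓
parity: l₁+l₂+l₃ = 6 is even  ✓

none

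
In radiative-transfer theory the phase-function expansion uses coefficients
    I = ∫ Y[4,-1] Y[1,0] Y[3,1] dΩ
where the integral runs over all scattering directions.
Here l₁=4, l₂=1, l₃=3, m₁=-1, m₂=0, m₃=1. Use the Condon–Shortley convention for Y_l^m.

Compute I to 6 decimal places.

-0.238414

m-sum 0 ✓  L=8 even ✓  3≤3≤5 ✓
Π(2lᵢ+1) = 9×3×7 = 189
triangle coeff Δ(4,1,3) = 1/252
Σ_t [1,1]: t=1:−1/36 = -1/36
(3j)²=4/63 [(4 1 3; 0 0 0)], sign=+1
Σ_t [1,1]: t=1:−1/48 = -1/48
(3j)²=5/84 [(4 1 3; -1 0 1)], sign=-1
⇒ 4πI² = 5/7
I = (-1)√(5/7/(4π)) = -0.23841361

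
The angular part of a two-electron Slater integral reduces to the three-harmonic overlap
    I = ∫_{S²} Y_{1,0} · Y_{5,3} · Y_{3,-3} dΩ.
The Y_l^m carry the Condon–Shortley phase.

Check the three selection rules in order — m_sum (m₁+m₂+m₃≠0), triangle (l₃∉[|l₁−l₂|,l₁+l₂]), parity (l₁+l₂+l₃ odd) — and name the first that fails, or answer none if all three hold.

azimuthal sum: 0 + 3 − 3 = 0  ✓
4 ≤ 3 ≤ 6 (triangle on l)  ✗
L = 1 + 5 + 3 = 9 (odd)

triangle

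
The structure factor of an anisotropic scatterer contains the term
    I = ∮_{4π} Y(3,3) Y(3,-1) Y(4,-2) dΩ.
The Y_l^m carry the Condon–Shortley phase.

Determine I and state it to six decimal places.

-0.188451

Rules hold: Σm=0, L=10 even, 0≤4≤6.
N = 7·7·9 = 441
Δ = 2!·4!·4!/11! = 1/34650
Racah Σ t=0..2: t=0:+1/72 t=1:−1/16 t=2:+1/72 = -5/144
⇒ 3j(3 3 4; 0 0 0)² = 2/77, sgn -1
Racah Σ t=0..0: t=0:+1/192 = 1/192
⇒ 3j(3 3 4; 3 -1 -2)² = 3/77, sgn +1
4πI² = N·(3j₀)²·(3jₘ)² = 54/121
I = -1·√(0.446281/4π) = -0.18845135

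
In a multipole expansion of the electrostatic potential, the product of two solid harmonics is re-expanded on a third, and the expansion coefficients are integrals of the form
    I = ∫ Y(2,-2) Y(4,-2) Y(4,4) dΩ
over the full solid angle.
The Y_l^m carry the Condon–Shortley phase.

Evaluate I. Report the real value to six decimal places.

-0.106180

Rules hold: Σm=0, L=10 even, 2≤4≤6.
N = 5·9·9 = 405
Δ = 2!·2!·6!/11! = 1/13860
Racah Σ t=0..2: t=0:+1/192 t=1:−1/36 t=2:+1/192 = -5/288
⇒ 3j(2 4 4; 0 0 0)² = 20/693, sgn -1
Racah Σ t=2..2: t=2:+1/2880 = 1/2880
⇒ 3j(2 4 4; -2 -2 4)² = 2/165, sgn +1
4πI² = N·(3j₀)²·(3jₘ)² = 120/847
I = -1·√(0.141677/4π) = -0.10618031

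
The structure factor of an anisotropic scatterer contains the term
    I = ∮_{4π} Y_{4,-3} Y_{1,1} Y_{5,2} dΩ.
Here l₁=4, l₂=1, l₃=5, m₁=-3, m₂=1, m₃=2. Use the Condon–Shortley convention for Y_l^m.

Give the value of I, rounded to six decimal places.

m-sum 0 ✓  L=10 even ✓  3≤5≤5 ✓
Π(2lᵢ+1) = 9×3×11 = 297
triangle coeff Δ(4,1,5) = 1/495
Σ_t [0,0]: t=0:+1/576 = 1/576
(3j)²=5/99 [(4 1 5; 0 0 0)], sign=-1
Σ_t [0,0]: t=0:+1/10080 = 1/10080
(3j)²=1/165 [(4 1 5; -3 1 2)], sign=-1
⇒ 4πI² = 1/11
I = (+1)√(1/11/(4π)) = 0.08505478

0.085055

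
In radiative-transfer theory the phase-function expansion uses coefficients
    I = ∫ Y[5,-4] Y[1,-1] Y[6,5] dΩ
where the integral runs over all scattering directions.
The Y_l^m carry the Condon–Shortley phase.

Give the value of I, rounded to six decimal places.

-0.303018

Rules hold: Σm=0, L=12 even, 4≤6≤6.
N = 11·3·13 = 429
Δ = 0!·10!·2!/13! = 1/858
Racah Σ t=0..0: t=0:+1/14400 = 1/14400
⇒ 3j(5 1 6; 0 0 0)² = 6/143, sgn +1
Racah Σ t=0..0: t=0:+1/725760 = 1/725760
⇒ 3j(5 1 6; -4 -1 5)² = 5/78, sgn -1
4πI² = N·(3j₀)²·(3jₘ)² = 15/13
I = -1·√(1.15385/4π) = -0.30301841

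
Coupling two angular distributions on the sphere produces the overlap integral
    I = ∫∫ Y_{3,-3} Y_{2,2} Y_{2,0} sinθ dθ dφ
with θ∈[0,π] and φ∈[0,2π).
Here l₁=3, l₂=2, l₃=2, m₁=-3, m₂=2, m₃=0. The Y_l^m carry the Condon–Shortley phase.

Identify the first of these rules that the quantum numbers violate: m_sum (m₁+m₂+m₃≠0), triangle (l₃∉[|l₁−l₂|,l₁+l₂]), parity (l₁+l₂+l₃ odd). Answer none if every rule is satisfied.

m_sum

m₁+m₂+m₃ = -3 + 2 + 0 = -1  ✗
triangle: |3−2|=1 ≤ l₃=2 ≤ 3+2=5
parity: l₁+l₂+l₃ = 7 is odd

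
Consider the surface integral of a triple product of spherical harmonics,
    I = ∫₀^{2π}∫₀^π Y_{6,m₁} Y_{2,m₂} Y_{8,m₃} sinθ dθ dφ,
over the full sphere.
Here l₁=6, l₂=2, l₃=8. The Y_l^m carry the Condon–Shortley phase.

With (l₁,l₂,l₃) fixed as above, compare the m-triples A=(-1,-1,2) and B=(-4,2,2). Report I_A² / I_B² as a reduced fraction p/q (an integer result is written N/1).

Same 6,2,8: normalisation and zero-m 3j drop out of the ratio.
A: Δ: 0! 12! 4! / 17! → 1/30940; sum: t=0:+1/3628800 = 1/3628800; 3j²(6 2 8; -1 -1 2) = Δ·Π!·Σ² = 36/1547  (sign +1)
B: Δ: 0! 12! 4! / 17! → 1/30940; sum: t=0:+1/174182400 = 1/174182400; 3j²(6 2 8; -4 2 2) = Δ·Π!·Σ² = 3/6188  (sign +1)
I_A²/I_B² = (36/1547)/(3/6188) = 48/1

48/1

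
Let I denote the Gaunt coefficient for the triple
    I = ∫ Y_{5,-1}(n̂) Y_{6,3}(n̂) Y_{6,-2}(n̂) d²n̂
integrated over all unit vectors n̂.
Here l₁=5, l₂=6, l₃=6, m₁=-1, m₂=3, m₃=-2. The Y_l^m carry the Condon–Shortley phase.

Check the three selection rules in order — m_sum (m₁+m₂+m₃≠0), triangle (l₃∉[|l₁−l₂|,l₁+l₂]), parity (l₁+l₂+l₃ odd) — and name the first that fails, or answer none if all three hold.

parity

Σmᵢ = 0  ✓
l₃∈[|l₁−l₂|,l₁+l₂]=[1,11], have l₃=6  ✓
Σlᵢ = 17 ⇒ odd  ✗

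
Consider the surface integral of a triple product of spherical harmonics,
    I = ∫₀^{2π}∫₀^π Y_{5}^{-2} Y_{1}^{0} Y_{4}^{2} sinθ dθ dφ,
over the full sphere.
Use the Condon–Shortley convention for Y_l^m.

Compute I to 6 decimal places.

0.225034

m-sum 0 ✓  L=10 even ✓  4≤4≤6 ✓
Π(2lᵢ+1) = 11×3×9 = 297
triangle coeff Δ(5,1,4) = 1/495
Σ_t [1,1]: t=1:−1/576 = -1/576
(3j)²=5/99 [(5 1 4; 0 0 0)], sign=-1
Σ_t [1,1]: t=1:−1/1440 = -1/1440
(3j)²=7/165 [(5 1 4; -2 0 2)], sign=-1
⇒ 4πI² = 7/11
I = (+1)√(7/11/(4π)) = 0.22503380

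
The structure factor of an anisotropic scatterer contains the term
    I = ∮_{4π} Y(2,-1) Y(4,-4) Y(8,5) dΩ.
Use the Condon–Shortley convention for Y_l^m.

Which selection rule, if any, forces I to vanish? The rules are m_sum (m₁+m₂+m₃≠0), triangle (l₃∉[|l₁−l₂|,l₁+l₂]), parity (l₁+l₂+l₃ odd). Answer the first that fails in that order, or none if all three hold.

m₁+m₂+m₃ = -1 − 4 + 5 = 0  ✓
triangle: |2−4|=2 ≤ l₃=8 ≤ 2+4=6  ✗
parity: l₁+l₂+l₃ = 14 is even

triangle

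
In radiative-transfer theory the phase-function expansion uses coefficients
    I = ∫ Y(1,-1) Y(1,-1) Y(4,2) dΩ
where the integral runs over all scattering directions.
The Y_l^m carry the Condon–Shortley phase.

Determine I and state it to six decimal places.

|1−1|≤4≤1+1 violated ⇒ I = 0

0.000000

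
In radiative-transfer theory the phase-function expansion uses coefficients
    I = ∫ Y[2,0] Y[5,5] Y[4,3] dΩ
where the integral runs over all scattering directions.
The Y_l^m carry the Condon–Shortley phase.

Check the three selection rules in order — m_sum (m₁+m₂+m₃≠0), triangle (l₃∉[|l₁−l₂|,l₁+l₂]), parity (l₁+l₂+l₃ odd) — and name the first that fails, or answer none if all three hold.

m_sum

azimuthal sum: 0 + 5 + 3 = 8  ✗
3 ≤ 4 ≤ 7 (triangle on l)
L = 2 + 5 + 4 = 11 (odd)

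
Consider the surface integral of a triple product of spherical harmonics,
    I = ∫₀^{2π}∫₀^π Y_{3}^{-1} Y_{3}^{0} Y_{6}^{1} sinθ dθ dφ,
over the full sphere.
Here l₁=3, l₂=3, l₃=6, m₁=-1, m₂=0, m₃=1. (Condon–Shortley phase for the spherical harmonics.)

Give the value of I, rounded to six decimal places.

-0.221775

Rules hold: Σm=0, L=12 even, 0≤6≤6.
N = 7·7·13 = 637
Δ = 0!·6!·6!/13! = 1/12012
Racah Σ t=0..0: t=0:+1/1296 = 1/1296
⇒ 3j(3 3 6; 0 0 0)² = 100/3003, sgn +1
Racah Σ t=0..0: t=0:+1/1728 = 1/1728
⇒ 3j(3 3 6; -1 0 1)² = 25/858, sgn -1
4πI² = N·(3j₀)²·(3jₘ)² = 8750/14157
I = -1·√(0.618069/4π) = -0.22177545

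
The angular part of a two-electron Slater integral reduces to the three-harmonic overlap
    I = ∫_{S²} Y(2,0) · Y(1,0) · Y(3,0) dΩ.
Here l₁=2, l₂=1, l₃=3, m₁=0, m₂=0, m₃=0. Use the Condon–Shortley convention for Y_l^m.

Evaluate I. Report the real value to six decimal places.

Checks pass: Σm=0; 6 even; l₃=3∈[1,3].
(2·2+1)(2·1+1)(2·3+1) = 105
Δ: 0! 4! 2! / 7! → 1/105
sum: t=0:+1/4 = 1/4
3j²(2 1 3; 0 0 0) = Δ·Π!·Σ² = 3/35  (sign -1)
(m-triple is (0,0,0) — same symbol as above.)
combine: 4πI² = 105·3/35·3/35 = 27/35
take √, sign +1: I = 0.24776670

0.247767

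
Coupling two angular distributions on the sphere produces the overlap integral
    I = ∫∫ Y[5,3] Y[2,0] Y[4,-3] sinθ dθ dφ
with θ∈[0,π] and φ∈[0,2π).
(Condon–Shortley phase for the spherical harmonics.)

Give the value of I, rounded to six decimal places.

Σlᵢ=11 odd — θ-integrand is odd under cosθ→−cosθ; I=0

0.000000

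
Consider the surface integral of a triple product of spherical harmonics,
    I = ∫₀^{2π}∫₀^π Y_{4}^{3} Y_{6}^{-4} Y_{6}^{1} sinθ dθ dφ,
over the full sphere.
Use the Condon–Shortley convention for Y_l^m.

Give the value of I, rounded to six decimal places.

-0.154578

Checks pass: Σm=0; 16 even; l₃=6∈[2,10].
(2·4+1)(2·6+1)(2·6+1) = 1521
Δ: 4! 4! 8! / 17! → 1/15315300
sum: t=0:+1/829440 t=1:−1/25920 t=2:+1/9216 t=3:−1/25920 t=4:+1/829440 = 7/207360
3j²(4 6 6; 0 0 0) = Δ·Π!·Σ² = 28/2431  (sign +1)
sum: t=0:+1/207360 t=1:−1/725760 = 1/290304
3j²(4 6 6; 3 -4 1) = Δ·Π!·Σ² = 125/7293  (sign -1)
combine: 4πI² = 1521·28/2431·125/7293 = 10500/34969
take √, sign -1: I = -0.15457815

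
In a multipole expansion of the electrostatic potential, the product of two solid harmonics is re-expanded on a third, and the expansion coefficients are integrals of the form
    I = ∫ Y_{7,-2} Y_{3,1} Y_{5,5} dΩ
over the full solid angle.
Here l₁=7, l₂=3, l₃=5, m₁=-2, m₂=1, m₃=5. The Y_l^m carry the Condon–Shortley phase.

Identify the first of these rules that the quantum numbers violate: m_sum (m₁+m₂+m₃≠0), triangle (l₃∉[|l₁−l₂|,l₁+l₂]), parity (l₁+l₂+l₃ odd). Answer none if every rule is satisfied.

m_sum

Σmᵢ = 4  ✗
l₃∈[|l₁−l₂|,l₁+l₂]=[4,10], have l₃=5
Σlᵢ = 15 ⇒ odd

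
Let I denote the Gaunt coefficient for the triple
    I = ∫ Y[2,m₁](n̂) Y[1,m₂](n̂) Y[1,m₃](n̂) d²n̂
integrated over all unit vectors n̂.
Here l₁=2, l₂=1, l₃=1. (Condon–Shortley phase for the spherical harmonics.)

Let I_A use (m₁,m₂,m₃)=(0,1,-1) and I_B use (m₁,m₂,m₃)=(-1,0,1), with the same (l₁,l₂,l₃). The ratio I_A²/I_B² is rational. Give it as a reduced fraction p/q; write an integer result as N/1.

l's match ⇒ only the (l;m) 3-j factors differ between A and B.
A: triangle coeff Δ(2,1,1) = 1/30; Σ_t [2,2]: t=2:+1/4 = 1/4; (3j)²=1/30 [(2 1 1; 0 1 -1)], sign=+1
B: triangle coeff Δ(2,1,1) = 1/30; Σ_t [1,1]: t=1:−1/2 = -1/2; (3j)²=1/10 [(2 1 1; -1 0 1)], sign=-1
I_A²/I_B² = (1/30)/(1/10) = 1/3

1/3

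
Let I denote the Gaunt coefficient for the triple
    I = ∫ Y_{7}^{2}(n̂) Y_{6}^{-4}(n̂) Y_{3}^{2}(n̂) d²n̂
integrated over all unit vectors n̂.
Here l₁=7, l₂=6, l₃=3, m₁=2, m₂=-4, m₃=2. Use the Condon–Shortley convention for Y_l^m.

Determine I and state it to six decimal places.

m-sum 0 ✓  L=16 even ✓  1≤3≤13 ✓
Π(2lᵢ+1) = 15×13×7 = 1365
triangle coeff Δ(7,6,3) = 1/2042040
Σ_t [4,6]: t=4:+1/207360 t=5:−1/57600 t=6:+1/207360 = -1/129600
(3j)²=168/12155 [(7 6 3; 0 0 0)], sign=+1
Σ_t [1,2]: t=1:−1/8709120 t=2:+1/967680 = 1/1088640
(3j)²=800/51051 [(7 6 3; 2 -4 2)], sign=-1
⇒ 4πI² = 134400/454597
I = (-1)√(134400/454597/(4π)) = -0.15338448

-0.153384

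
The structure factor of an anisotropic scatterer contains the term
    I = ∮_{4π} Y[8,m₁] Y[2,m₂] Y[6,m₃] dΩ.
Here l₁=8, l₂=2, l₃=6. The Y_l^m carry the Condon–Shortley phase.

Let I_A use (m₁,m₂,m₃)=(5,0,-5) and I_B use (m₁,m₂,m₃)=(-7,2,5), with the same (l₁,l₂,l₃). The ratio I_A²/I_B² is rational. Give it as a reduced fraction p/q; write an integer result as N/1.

6/35

l's match ⇒ only the (l;m) 3-j factors differ between A and B.
A: triangle coeff Δ(8,2,6) = 1/30940; Σ_t [2,2]: t=2:+1/159667200 = 1/159667200; (3j)²=9/1190 [(8 2 6; 5 0 -5)], sign=-1
B: triangle coeff Δ(8,2,6) = 1/30940; Σ_t [4,4]: t=4:+1/958003200 = 1/958003200; (3j)²=3/68 [(8 2 6; -7 2 5)], sign=-1
I_A²/I_B² = (9/1190)/(3/68) = 6/35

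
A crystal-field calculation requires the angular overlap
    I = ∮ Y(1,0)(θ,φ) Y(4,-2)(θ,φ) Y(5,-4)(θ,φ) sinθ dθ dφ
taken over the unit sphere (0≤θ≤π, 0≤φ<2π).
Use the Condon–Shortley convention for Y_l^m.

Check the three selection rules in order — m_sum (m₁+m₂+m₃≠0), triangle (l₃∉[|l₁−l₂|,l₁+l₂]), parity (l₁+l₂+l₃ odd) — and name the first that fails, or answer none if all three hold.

m₁+m₂+m₃ = 0 − 2 − 4 = -6  ✗
triangle: |1−4|=3 ≤ l₃=5 ≤ 1+4=5
parity: l₁+l₂+l₃ = 10 is even

m_sum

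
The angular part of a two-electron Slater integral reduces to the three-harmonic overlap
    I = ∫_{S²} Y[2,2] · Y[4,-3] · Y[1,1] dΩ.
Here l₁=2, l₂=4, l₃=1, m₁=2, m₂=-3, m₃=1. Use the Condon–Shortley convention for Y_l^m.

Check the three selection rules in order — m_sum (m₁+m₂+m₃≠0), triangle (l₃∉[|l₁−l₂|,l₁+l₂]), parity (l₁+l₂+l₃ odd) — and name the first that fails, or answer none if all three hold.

triangle

Σmᵢ = 0  ✓
l₃∈[|l₁−l₂|,l₁+l₂]=[2,6], have l₃=1  ✗
Σlᵢ = 7 ⇒ odd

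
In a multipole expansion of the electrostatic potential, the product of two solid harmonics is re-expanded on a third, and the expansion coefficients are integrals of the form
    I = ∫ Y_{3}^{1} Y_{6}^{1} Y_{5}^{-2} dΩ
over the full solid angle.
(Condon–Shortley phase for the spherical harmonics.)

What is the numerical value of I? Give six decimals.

0.080575

Checks pass: Σm=0; 14 even; l₃=5∈[3,9].
(2·3+1)(2·6+1)(2·5+1) = 1001
Δ: 4! 2! 8! / 15! → 1/675675
sum: t=1:−1/8640 t=2:+1/2304 t=3:−1/8640 = 7/34560
3j²(3 6 5; 0 0 0) = Δ·Π!·Σ² = 7/429  (sign -1)
sum: t=0:+1/241920 t=1:−1/8640 t=2:+1/5760 = 1/16128
3j²(3 6 5; 1 1 -2) = Δ·Π!·Σ² = 5/1001  (sign -1)
combine: 4πI² = 1001·7/429·5/1001 = 35/429
take √, sign +1: I = 0.08057502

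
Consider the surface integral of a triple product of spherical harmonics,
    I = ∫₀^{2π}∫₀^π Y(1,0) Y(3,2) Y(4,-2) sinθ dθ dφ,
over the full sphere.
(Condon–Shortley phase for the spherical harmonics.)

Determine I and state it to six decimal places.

m-sum 0 ✓  L=8 even ✓  2≤4≤4 ✓
Π(2lᵢ+1) = 3×7×9 = 189
triangle coeff Δ(1,3,4) = 1/252
Σ_t [0,0]: t=0:+1/36 = 1/36
(3j)²=4/63 [(1 3 4; 0 0 0)], sign=+1
Σ_t [0,0]: t=0:+1/120 = 1/120
(3j)²=1/21 [(1 3 4; 0 2 -2)], sign=+1
⇒ 4πI² = 4/7
I = (+1)√(4/7/(4π)) = 0.21324362

0.213244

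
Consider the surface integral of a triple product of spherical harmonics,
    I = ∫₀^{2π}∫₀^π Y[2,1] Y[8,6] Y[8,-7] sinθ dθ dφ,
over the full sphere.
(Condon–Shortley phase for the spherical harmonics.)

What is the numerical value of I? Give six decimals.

-0.193012

Rules hold: Σm=0, L=18 even, 6≤8≤10.
N = 5·17·17 = 1445
Δ = 2!·2!·14!/19! = 1/348840
Racah Σ t=0..2: t=0:+1/116121600 t=1:−1/25401600 t=2:+1/116121600 = -1/45158400
⇒ 3j(2 8 8; 0 0 0)² = 24/1615, sgn -1
Racah Σ t=0..1: t=0:+1/174356582400 t=1:−1/12454041600 = -1/13412044800
⇒ 3j(2 8 8; 1 6 -7)² = 169/7752, sgn +1
4πI² = N·(3j₀)²·(3jₘ)² = 169/361
I = -1·√(0.468144/4π) = -0.19301223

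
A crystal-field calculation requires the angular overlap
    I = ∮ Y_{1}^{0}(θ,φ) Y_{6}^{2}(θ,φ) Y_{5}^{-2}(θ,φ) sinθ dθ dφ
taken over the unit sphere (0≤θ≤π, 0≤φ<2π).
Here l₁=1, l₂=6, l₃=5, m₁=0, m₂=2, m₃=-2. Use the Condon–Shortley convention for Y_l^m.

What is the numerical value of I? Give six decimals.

Checks pass: Σm=0; 12 even; l₃=5∈[5,7].
(2·1+1)(2·6+1)(2·5+1) = 429
Δ: 2! 0! 10! / 13! → 1/858
sum: t=1:−1/14400 = -1/14400
3j²(1 6 5; 0 0 0) = Δ·Π!·Σ² = 6/143  (sign +1)
sum: t=1:−1/30240 = -1/30240
3j²(1 6 5; 0 2 -2) = Δ·Π!·Σ² = 16/429  (sign +1)
combine: 4πI² = 429·6/143·16/429 = 96/143
take √, sign +1: I = 0.23113338

0.231133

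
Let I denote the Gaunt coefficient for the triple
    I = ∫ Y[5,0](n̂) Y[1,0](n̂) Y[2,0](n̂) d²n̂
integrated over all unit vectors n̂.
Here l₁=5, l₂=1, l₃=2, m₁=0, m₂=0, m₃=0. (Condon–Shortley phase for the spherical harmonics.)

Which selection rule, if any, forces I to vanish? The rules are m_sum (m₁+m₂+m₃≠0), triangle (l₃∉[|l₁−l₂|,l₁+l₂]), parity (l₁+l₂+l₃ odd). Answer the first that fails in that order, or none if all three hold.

triangle

m₁+m₂+m₃ = 0 + 0 + 0 = 0  ✓
triangle: |5−1|=4 ≤ l₃=2 ≤ 5+1=6  ✗
parity: l₁+l₂+l₃ = 8 is even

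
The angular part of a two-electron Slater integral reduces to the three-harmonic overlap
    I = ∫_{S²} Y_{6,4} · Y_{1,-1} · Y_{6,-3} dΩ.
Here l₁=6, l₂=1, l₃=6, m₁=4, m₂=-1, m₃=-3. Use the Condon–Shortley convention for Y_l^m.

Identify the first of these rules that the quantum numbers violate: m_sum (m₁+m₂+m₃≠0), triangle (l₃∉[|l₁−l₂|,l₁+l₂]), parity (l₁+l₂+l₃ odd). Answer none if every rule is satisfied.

parity

Σmᵢ = 0  ✓
l₃∈[|l₁−l₂|,l₁+l₂]=[5,7], have l₃=6  ✓
Σlᵢ = 13 ⇒ odd  ✗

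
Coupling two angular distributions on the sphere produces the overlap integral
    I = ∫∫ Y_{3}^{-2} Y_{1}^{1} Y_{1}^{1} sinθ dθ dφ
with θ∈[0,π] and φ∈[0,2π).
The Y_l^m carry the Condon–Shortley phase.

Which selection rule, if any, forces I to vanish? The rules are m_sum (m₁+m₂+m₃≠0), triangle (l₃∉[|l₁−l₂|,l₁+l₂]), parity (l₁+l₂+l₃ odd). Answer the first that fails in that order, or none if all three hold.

triangle

azimuthal sum: -2 + 1 + 1 = 0  ✓
2 ≤ 1 ≤ 4 (triangle on l)  ✗
L = 3 + 1 + 1 = 5 (odd)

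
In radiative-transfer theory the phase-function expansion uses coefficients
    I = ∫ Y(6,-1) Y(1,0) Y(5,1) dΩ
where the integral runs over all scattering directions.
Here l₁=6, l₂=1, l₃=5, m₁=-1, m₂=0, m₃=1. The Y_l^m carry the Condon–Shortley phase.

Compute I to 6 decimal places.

Checks pass: Σm=0; 12 even; l₃=5∈[5,7].
(2·6+1)(2·1+1)(2·5+1) = 429
Δ: 2! 10! 0! / 13! → 1/858
sum: t=1:−1/14400 = -1/14400
3j²(6 1 5; 0 0 0) = Δ·Π!·Σ² = 6/143  (sign +1)
sum: t=1:−1/17280 = -1/17280
3j²(6 1 5; -1 0 1) = Δ·Π!·Σ² = 35/858  (sign -1)
combine: 4πI² = 429·6/143·35/858 = 105/143
take √, sign -1: I = -0.24172507

-0.241725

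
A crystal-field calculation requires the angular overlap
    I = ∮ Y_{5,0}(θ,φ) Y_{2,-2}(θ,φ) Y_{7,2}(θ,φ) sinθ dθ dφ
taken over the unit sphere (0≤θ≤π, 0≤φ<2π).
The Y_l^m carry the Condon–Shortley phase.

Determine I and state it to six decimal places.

Rules hold: Σm=0, L=14 even, 3≤7≤7.
N = 11·5·15 = 825
Δ = 0!·10!·4!/15! = 1/15015
Racah Σ t=0..0: t=0:+1/57600 = 1/57600
⇒ 3j(5 2 7; 0 0 0)² = 21/715, sgn -1
Racah Σ t=0..0: t=0:+1/345600 = 1/345600
⇒ 3j(5 2 7; 0 -2 2)² = 6/715, sgn -1
4πI² = N·(3j₀)²·(3jₘ)² = 378/1859
I = +1·√(0.203335/4π) = 0.12720415

0.127204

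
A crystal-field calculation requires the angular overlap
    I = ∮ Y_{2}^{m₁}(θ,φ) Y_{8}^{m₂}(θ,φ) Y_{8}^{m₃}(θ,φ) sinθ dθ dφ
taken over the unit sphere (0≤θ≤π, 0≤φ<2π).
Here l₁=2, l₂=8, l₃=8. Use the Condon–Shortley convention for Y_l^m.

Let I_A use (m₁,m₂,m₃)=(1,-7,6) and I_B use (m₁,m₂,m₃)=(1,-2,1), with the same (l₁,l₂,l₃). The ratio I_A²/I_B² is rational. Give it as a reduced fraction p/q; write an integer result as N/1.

169/21

Shared (l₁,l₂,l₃)=(2,8,8): N and (l;000)² cancel in I_A²/I_B².
A: Δ = 2!·2!·14!/19! = 1/348840; Racah Σ t=0..1: t=0:+1/12454041600 t=1:−1/174356582400 = 1/13412044800; ⇒ 3j(2 8 8; 1 -7 6)² = 169/7752, sgn +1
B: Δ = 2!·2!·14!/19! = 1/348840; Racah Σ t=0..1: t=0:+1/58060800 t=1:−1/87091200 = 1/174182400; ⇒ 3j(2 8 8; 1 -2 1)² = 7/2584, sgn -1
I_A²/I_B² = (169/7752)/(7/2584) = 169/21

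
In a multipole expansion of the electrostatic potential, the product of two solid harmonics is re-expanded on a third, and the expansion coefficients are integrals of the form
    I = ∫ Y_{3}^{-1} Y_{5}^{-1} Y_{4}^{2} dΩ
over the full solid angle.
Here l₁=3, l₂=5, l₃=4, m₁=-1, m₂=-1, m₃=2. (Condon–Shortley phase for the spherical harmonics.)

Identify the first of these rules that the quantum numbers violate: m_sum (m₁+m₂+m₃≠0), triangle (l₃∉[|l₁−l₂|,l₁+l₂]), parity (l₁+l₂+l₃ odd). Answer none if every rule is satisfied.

none

azimuthal sum: -1 − 1 + 2 = 0  ✓
2 ≤ 4 ≤ 8 (triangle on l)  ✓
L = 3 + 5 + 4 = 12 (even)  ✓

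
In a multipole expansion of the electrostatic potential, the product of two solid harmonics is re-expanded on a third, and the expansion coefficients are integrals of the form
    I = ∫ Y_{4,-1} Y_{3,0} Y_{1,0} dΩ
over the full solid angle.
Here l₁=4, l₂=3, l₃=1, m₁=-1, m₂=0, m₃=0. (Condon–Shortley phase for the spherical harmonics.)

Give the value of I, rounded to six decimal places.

m-sum = -1 + 0 + 0 = -1 ≠ 0 ⇒ I = 0

0.000000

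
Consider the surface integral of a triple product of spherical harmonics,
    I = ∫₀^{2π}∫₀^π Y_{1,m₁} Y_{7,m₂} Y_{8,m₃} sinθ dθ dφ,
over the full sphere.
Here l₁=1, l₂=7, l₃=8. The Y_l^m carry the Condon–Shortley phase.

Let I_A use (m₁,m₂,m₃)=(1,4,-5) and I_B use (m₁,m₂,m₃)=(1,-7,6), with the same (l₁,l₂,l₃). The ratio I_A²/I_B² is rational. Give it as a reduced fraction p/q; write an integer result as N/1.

Shared (l₁,l₂,l₃)=(1,7,8): N and (l;000)² cancel in I_A²/I_B².
A: Δ = 0!·2!·14!/17! = 1/2040; Racah Σ t=0..0: t=0:+1/479001600 = 1/479001600; ⇒ 3j(1 7 8; 1 4 -5)² = 13/340, sgn -1
B: Δ = 0!·2!·14!/17! = 1/2040; Racah Σ t=0..0: t=0:+1/174356582400 = 1/174356582400; ⇒ 3j(1 7 8; 1 -7 6)² = 1/2040, sgn +1
I_A²/I_B² = (13/340)/(1/2040) = 78/1

78/1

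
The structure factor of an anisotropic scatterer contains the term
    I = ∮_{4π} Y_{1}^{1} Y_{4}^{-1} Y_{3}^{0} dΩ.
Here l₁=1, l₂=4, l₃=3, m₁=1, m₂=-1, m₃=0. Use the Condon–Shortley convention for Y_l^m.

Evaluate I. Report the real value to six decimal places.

-0.194664

Checks pass: Σm=0; 8 even; l₃=3∈[3,5].
(2·1+1)(2·4+1)(2·3+1) = 189
Δ: 2! 0! 6! / 9! → 1/252
sum: t=1:−1/36 = -1/36
3j²(1 4 3; 0 0 0) = Δ·Π!·Σ² = 4/63  (sign +1)
sum: t=0:+1/72 = 1/72
3j²(1 4 3; 1 -1 0) = Δ·Π!·Σ² = 5/126  (sign -1)
combine: 4πI² = 189·4/63·5/126 = 10/21
take √, sign -1: I = -0.19466390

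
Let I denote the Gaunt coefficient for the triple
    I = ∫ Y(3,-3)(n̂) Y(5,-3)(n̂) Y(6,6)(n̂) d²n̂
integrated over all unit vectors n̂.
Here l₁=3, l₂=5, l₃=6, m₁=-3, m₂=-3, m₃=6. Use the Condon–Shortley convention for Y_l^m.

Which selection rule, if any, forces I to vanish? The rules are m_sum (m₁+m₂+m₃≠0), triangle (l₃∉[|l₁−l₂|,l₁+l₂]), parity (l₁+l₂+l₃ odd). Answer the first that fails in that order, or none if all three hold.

none

Σmᵢ = 0  ✓
l₃∈[|l₁−l₂|,l₁+l₂]=[2,8], have l₃=6  ✓
Σlᵢ = 14 ⇒ even  ✓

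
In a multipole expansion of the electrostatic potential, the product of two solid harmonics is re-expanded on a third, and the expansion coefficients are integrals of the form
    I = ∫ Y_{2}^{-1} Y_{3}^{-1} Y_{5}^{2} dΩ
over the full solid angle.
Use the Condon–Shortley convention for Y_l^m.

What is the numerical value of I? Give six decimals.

m-sum 0 ✓  L=10 even ✓  1≤5≤5 ✓
Π(2lᵢ+1) = 5×7×11 = 385
triangle coeff Δ(2,3,5) = 1/2310
Σ_t [0,0]: t=0:+1/144 = 1/144
(3j)²=10/231 [(2 3 5; 0 0 0)], sign=-1
Σ_t [0,0]: t=0:+1/288 = 1/288
(3j)²=1/22 [(2 3 5; -1 -1 2)], sign=-1
⇒ 4πI² = 25/33
I = (+1)√(25/33/(4π)) = 0.24553200

0.245532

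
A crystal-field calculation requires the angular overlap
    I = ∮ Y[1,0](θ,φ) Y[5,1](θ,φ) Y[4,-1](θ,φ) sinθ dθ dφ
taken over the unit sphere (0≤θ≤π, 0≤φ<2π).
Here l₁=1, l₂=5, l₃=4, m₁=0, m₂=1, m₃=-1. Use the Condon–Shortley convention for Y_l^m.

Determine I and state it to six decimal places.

-0.240571

Checks pass: Σm=0; 10 even; l₃=4∈[4,6].
(2·1+1)(2·5+1)(2·4+1) = 297
Δ: 2! 0! 8! / 11! → 1/495
sum: t=1:−1/576 = -1/576
3j²(1 5 4; 0 0 0) = Δ·Π!·Σ² = 5/99  (sign -1)
sum: t=1:−1/720 = -1/720
3j²(1 5 4; 0 1 -1) = Δ·Π!·Σ² = 8/165  (sign +1)
combine: 4πI² = 297·5/99·8/165 = 8/11
take √, sign -1: I = -0.24057125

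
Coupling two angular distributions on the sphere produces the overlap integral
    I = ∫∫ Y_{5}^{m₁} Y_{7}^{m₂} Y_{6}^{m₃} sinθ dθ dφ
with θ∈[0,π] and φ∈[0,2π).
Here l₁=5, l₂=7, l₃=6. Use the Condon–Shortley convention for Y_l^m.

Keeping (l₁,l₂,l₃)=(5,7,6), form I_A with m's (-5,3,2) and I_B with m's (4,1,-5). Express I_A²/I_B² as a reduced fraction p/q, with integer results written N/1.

Shared (l₁,l₂,l₃)=(5,7,6): N and (l;000)² cancel in I_A²/I_B².
A: Δ = 6!·4!·8!/19! = 1/174594420; Racah Σ t=6..6: t=6:+1/9953280 = 1/9953280; ⇒ 3j(5 7 6; -5 3 2)² = 2450/138567, sgn +1
B: Δ = 6!·4!·8!/19! = 1/174594420; Racah Σ t=0..1: t=0:+1/174182400 t=1:−1/14515200 = -11/174182400; ⇒ 3j(5 7 6; 4 1 -5)² = 121/12597, sgn +1
I_A²/I_B² = (2450/138567)/(121/12597) = 2450/1331

2450/1331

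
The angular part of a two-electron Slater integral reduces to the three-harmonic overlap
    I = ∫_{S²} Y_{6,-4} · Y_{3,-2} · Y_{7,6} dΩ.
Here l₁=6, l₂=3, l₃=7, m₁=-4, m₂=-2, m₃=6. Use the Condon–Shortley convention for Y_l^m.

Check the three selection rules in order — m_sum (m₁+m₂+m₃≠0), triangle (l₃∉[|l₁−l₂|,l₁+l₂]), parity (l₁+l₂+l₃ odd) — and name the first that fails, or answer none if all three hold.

azimuthal sum: -4 − 2 + 6 = 0  ✓
3 ≤ 7 ≤ 9 (triangle on l)  ✓
L = 6 + 3 + 7 = 16 (even)  ✓

none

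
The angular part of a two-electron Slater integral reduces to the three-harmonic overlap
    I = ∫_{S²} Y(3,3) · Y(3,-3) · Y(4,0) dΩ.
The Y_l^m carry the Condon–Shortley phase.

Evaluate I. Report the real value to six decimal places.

-0.076935

m-sum 0 ✓  L=10 even ✓  0≤4≤6 ✓
Π(2lᵢ+1) = 7×7×9 = 441
triangle coeff Δ(3,3,4) = 1/34650
Σ_t [0,2]: t=0:+1/72 t=1:−1/16 t=2:+1/72 = -5/144
(3j)²=2/77 [(3 3 4; 0 0 0)], sign=-1
Σ_t [0,0]: t=0:+1/1152 = 1/1152
(3j)²=1/154 [(3 3 4; 3 -3 0)], sign=+1
⇒ 4πI² = 9/121
I = (-1)√(9/121/(4π)) = -0.07693494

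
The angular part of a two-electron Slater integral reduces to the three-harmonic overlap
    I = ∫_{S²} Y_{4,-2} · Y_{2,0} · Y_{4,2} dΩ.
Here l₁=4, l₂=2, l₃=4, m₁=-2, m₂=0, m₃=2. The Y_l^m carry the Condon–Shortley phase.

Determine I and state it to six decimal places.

0.065536

m-sum 0 ✓  L=10 even ✓  2≤4≤6 ✓
Π(2lᵢ+1) = 9×5×9 = 405
triangle coeff Δ(4,2,4) = 1/13860
Σ_t [0,2]: t=0:+1/192 t=1:−1/36 t=2:+1/192 = -5/288
(3j)²=20/693 [(4 2 4; 0 0 0)], sign=-1
Σ_t [0,2]: t=0:+1/2880 t=1:−1/120 t=2:+1/192 = -1/360
(3j)²=16/3465 [(4 2 4; -2 0 2)], sign=-1
⇒ 4πI² = 320/5929
I = (+1)√(320/5929/(4π)) = 0.06553591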